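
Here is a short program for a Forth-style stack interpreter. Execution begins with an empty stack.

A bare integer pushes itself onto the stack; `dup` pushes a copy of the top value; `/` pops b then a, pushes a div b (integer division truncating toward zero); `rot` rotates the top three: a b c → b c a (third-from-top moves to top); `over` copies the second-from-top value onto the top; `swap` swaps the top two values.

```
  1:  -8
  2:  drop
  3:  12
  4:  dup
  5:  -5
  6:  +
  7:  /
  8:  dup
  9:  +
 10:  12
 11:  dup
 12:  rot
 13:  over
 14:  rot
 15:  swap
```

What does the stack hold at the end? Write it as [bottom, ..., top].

[12, 2, 12, 12]

-8   → -8
drop → (empty)
12   → 12
dup  → 12 12
-5   → 12 12 -5
+    → 12 7
/    → 1
dup  → 1 1
+    → 2
12   → 2 12
dup  → 2 12 12
rot  → 12 12 2
over → 12 12 2 12
rot  → 12 2 12 12
swap → 12 2 12 12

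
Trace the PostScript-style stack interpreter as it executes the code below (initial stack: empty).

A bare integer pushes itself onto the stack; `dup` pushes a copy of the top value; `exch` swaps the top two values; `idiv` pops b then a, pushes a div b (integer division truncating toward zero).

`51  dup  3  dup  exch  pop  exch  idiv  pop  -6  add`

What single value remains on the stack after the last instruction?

51   -> 51
dup  -> 51 51
3    -> 51 51 3
dup  -> 51 51 3 3
exch -> 51 51 3 3
pop  -> 51 51 3
exch -> 51 3 51
idiv -> 51 0
pop  -> 51
-6   -> 51 -6
add  -> 45

45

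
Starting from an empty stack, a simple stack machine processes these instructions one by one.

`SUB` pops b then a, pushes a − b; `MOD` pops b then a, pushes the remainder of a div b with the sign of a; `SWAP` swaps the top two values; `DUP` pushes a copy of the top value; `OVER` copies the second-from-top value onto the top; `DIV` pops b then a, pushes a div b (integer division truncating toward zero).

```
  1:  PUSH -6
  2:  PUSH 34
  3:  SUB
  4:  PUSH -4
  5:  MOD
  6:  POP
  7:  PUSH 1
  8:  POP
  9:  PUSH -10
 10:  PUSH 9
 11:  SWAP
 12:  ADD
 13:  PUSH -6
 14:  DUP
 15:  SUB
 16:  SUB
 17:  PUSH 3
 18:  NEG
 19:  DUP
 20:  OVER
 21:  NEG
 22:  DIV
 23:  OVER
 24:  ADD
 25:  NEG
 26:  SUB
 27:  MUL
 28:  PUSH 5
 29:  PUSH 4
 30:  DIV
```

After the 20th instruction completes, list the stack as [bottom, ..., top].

PUSH -6  -> -6
PUSH 34  -> -6 34
SUB      -> -40
PUSH -4  -> -40 -4
MOD      -> 0
POP      -> (empty)
PUSH 1   -> 1
POP      -> (empty)
PUSH -10 -> -10
PUSH 9   -> -10 9
SWAP     -> 9 -10
ADD      -> -1
PUSH -6  -> -1 -6
DUP      -> -1 -6 -6
SUB      -> -1 0
SUB      -> -1
PUSH 3   -> -1 3
NEG      -> -1 -3
DUP      -> -1 -3 -3
OVER     -> -1 -3 -3 -3

[-1, -3, -3, -3]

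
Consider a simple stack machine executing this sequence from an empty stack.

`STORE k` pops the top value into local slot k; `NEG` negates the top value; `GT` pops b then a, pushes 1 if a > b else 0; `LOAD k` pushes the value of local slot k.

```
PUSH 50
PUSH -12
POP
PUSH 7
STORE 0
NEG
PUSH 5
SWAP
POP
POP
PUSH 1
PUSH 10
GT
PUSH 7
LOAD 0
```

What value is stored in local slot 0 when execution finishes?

PUSH 50  → 50
PUSH -12 → 50 -12
POP      → 50
PUSH 7   → 50 7
STORE 0  → 50
NEG      → -50
PUSH 5   → -50 5
SWAP     → 5 -50
POP      → 5
POP      → (empty)
PUSH 1   → 1
PUSH 10  → 1 10
GT       → 0
PUSH 7   → 0 7
LOAD 0   → 0 7 7

7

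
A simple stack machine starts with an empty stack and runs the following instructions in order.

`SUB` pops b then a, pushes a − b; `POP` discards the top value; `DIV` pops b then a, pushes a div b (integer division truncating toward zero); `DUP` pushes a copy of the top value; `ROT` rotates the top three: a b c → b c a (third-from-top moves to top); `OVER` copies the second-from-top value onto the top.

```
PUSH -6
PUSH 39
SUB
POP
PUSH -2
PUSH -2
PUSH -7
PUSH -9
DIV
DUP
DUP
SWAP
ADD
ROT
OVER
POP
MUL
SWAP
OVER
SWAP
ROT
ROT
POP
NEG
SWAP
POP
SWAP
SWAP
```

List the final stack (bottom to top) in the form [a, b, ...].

PUSH -6 -> -6
PUSH 39 -> -6 39
SUB     -> -45
POP     -> (empty)
PUSH -2 -> -2
PUSH -2 -> -2 -2
PUSH -7 -> -2 -2 -7
PUSH -9 -> -2 -2 -7 -9
DIV     -> -2 -2 0
DUP     -> -2 -2 0 0
DUP     -> -2 -2 0 0 0
SWAP    -> -2 -2 0 0 0
ADD     -> -2 -2 0 0
ROT     -> -2 0 0 -2
OVER    -> -2 0 0 -2 0
POP     -> -2 0 0 -2
MUL     -> -2 0 0
SWAP    -> -2 0 0
OVER    -> -2 0 0 0
SWAP    -> -2 0 0 0
ROT     -> -2 0 0 0
ROT     -> -2 0 0 0
POP     -> -2 0 0
NEG     -> -2 0 0
SWAP    -> -2 0 0
POP     -> -2 0
SWAP    -> 0 -2
SWAP    -> -2 0

[-2, 0]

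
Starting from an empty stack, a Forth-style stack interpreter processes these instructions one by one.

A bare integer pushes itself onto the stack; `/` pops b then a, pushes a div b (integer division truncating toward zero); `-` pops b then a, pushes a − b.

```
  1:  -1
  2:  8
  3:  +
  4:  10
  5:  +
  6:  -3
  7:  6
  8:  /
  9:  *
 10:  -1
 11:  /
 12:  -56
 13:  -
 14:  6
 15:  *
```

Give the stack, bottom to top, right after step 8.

[17, 0]

-1 -> -1
8  -> -1 8
+  -> 7
10 -> 7 10
+  -> 17
-3 -> 17 -3
6  -> 17 -3 6
/  -> 17 0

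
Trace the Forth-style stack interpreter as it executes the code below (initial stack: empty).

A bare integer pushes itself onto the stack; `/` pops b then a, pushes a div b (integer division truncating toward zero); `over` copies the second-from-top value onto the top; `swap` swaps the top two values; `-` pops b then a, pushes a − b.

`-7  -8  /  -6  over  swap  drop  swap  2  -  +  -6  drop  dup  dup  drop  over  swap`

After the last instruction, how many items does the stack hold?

-7   : -7
-8   : -7 -8
/    : 0
-6   : 0 -6
over : 0 -6 0
swap : 0 0 -6
drop : 0 0
swap : 0 0
2    : 0 0 2
-    : 0 -2
+    : -2
-6   : -2 -6
drop : -2
dup  : -2 -2
dup  : -2 -2 -2
drop : -2 -2
over : -2 -2 -2
swap : -2 -2 -2

3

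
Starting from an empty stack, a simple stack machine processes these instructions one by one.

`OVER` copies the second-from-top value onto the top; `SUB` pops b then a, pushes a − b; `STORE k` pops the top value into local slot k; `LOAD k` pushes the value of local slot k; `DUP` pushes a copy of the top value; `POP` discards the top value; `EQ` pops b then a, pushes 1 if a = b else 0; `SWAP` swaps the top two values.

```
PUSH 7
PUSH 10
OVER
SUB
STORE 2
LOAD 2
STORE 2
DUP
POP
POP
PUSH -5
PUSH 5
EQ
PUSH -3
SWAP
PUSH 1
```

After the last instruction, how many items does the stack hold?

3

PUSH 7  : 7
PUSH 10 : 7 10
OVER    : 7 10 7
SUB     : 7 3
STORE 2 : 7
LOAD 2  : 7 3
STORE 2 : 7
DUP     : 7 7
POP     : 7
POP     : (empty)
PUSH -5 : -5
PUSH 5  : -5 5
EQ      : 0
PUSH -3 : 0 -3
SWAP    : -3 0
PUSH 1  : -3 0 1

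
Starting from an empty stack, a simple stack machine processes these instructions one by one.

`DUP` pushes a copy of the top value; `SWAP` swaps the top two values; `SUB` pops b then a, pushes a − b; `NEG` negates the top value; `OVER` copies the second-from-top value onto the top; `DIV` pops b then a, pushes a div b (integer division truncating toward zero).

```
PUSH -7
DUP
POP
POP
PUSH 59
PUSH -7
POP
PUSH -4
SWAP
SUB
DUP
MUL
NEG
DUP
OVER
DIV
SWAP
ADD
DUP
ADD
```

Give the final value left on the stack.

-7936

PUSH -7  -7
DUP      -7 -7
POP      -7
POP      (empty)
PUSH 59  59
PUSH -7  59 -7
POP      59
PUSH -4  59 -4
SWAP     -4 59
SUB      -63
DUP      -63 -63
MUL      3969
NEG      -3969
DUP      -3969 -3969
OVER     -3969 -3969 -3969
DIV      -3969 1
SWAP     1 -3969
ADD      -3968
DUP      -3968 -3968
ADD      -7936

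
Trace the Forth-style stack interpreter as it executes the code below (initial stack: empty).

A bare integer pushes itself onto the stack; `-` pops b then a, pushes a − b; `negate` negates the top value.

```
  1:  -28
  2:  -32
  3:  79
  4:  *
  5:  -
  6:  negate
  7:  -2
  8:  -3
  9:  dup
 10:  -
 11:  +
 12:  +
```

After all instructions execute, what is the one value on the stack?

-28    : [-28]
-32    : [-28, -32]
79     : [-28, -32, 79]
*      : [-28, -2528]
-      : [2500]
negate : [-2500]
-2     : [-2500, -2]
-3     : [-2500, -2, -3]
dup    : [-2500, -2, -3, -3]
-      : [-2500, -2, 0]
+      : [-2500, -2]
+      : [-2502]

-2502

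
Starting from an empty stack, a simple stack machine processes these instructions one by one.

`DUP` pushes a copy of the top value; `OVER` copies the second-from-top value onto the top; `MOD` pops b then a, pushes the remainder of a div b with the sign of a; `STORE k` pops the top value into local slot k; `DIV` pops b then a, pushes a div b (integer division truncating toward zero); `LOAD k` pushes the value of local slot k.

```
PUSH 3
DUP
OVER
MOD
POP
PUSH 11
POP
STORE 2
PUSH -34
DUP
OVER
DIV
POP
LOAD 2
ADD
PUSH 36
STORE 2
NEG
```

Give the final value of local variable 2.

PUSH 3   → [3]
DUP      → [3, 3]
OVER     → [3, 3, 3]
MOD      → [3, 0]
POP      → [3]
PUSH 11  → [3, 11]
POP      → [3]
STORE 2  → []
PUSH -34 → [-34]
DUP      → [-34, -34]
OVER     → [-34, -34, -34]
DIV      → [-34, 1]
POP      → [-34]
LOAD 2   → [-34, 3]
ADD      → [-31]
PUSH 36  → [-31, 36]
STORE 2  → [-31]
NEG      → [31]

36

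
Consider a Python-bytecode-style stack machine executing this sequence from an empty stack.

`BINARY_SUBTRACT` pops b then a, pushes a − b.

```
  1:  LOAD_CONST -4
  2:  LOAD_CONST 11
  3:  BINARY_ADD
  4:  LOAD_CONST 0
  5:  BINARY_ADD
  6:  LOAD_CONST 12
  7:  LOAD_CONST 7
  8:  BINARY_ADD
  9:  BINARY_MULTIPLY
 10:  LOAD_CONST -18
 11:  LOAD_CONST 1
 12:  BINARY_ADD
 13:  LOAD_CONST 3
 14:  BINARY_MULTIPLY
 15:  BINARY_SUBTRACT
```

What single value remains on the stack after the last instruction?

LOAD_CONST -4   → -4
LOAD_CONST 11   → -4 11
BINARY_ADD      → 7
LOAD_CONST 0    → 7 0
BINARY_ADD      → 7
LOAD_CONST 12   → 7 12
LOAD_CONST 7    → 7 12 7
BINARY_ADD      → 7 19
BINARY_MULTIPLY → 133
LOAD_CONST -18  → 133 -18
LOAD_CONST 1    → 133 -18 1
BINARY_ADD      → 133 -17
LOAD_CONST 3    → 133 -17 3
BINARY_MULTIPLY → 133 -51
BINARY_SUBTRACT → 184

184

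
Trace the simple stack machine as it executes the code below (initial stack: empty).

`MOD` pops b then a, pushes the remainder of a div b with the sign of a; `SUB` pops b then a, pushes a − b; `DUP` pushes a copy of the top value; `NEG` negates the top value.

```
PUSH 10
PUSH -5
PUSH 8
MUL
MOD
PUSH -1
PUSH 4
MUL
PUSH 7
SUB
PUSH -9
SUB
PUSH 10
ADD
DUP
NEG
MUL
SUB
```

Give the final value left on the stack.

PUSH 10  [10]
PUSH -5  [10, -5]
PUSH 8   [10, -5, 8]
MUL      [10, -40]
MOD      [10]
PUSH -1  [10, -1]
PUSH 4   [10, -1, 4]
MUL      [10, -4]
PUSH 7   [10, -4, 7]
SUB      [10, -11]
PUSH -9  [10, -11, -9]
SUB      [10, -2]
PUSH 10  [10, -2, 10]
ADD      [10, 8]
DUP      [10, 8, 8]
NEG      [10, 8, -8]
MUL      [10, -64]
SUB      [74]

74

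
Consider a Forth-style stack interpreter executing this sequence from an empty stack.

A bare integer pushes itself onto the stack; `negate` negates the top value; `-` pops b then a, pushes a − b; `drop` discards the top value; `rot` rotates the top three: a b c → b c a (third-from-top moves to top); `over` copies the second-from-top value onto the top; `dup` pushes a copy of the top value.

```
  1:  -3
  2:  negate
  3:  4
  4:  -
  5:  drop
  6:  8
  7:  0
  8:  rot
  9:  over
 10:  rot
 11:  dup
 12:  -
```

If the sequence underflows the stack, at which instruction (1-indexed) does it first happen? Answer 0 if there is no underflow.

8

-3      [-3]
negate  [3]
4       [3, 4]
-       [-1]
drop    []
8       [8]
0       [8, 0]
rot  — needs 3 operands, stack has 2 → underflow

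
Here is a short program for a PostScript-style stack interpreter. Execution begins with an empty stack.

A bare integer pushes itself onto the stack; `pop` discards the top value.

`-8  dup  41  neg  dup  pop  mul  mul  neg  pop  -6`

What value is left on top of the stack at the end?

-8   -8
dup  -8 -8
41   -8 -8 41
neg  -8 -8 -41
dup  -8 -8 -41 -41
pop  -8 -8 -41
mul  -8 328
mul  -2624
neg  2624
pop  (empty)
-6   -6

-6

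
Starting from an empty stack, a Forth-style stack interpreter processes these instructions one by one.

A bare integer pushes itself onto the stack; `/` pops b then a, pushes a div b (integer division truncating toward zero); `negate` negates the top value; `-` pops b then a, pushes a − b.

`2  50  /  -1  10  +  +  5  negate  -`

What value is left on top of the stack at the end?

14

2       2
50      2 50
/       0
-1      0 -1
10      0 -1 10
+       0 9
+       9
5       9 5
negate  9 -5
-       14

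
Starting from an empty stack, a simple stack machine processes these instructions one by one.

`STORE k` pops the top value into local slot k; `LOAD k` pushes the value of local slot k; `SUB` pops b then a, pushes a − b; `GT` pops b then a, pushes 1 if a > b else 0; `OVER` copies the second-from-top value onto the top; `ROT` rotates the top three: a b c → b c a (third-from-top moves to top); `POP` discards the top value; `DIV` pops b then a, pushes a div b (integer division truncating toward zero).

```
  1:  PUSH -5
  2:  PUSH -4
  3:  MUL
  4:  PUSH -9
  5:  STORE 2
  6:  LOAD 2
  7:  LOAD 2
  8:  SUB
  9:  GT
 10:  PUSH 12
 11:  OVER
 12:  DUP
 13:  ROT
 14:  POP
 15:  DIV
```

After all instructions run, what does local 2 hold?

-9

PUSH -5 → [-5]
PUSH -4 → [-5, -4]
MUL     → [20]
PUSH -9 → [20, -9]
STORE 2 → [20]
LOAD 2  → [20, -9]
LOAD 2  → [20, -9, -9]
SUB     → [20, 0]
GT      → [1]
PUSH 12 → [1, 12]
OVER    → [1, 12, 1]
DUP     → [1, 12, 1, 1]
ROT     → [1, 1, 1, 12]
POP     → [1, 1, 1]
DIV     → [1, 1]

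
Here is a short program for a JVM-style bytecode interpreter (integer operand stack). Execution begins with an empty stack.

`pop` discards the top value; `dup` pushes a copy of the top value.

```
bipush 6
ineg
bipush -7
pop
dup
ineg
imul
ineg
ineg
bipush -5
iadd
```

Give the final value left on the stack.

bipush 6   6
ineg       -6
bipush -7  -6 -7
pop        -6
dup        -6 -6
ineg       -6 6
imul       -36
ineg       36
ineg       -36
bipush -5  -36 -5
iadd       -41

-41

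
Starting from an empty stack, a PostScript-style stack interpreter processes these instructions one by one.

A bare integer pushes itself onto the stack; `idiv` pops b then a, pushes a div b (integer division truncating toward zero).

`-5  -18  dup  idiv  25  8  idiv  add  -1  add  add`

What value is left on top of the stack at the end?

-5    [-5]
-18   [-5, -18]
dup   [-5, -18, -18]
idiv  [-5, 1]
25    [-5, 1, 25]
8     [-5, 1, 25, 8]
idiv  [-5, 1, 3]
add   [-5, 4]
-1    [-5, 4, -1]
add   [-5, 3]
add   [-2]

-2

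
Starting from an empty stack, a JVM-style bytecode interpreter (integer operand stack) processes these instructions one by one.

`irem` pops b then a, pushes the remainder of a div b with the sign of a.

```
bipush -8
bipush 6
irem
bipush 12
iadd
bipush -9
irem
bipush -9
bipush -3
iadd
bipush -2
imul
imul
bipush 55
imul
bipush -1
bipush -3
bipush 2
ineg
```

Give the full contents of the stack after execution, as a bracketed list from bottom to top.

bipush -8 → -8
bipush 6  → -8 6
irem      → -2
bipush 12 → -2 12
iadd      → 10
bipush -9 → 10 -9
irem      → 1
bipush -9 → 1 -9
bipush -3 → 1 -9 -3
iadd      → 1 -12
bipush -2 → 1 -12 -2
imul      → 1 24
imul      → 24
bipush 55 → 24 55
imul      → 1320
bipush -1 → 1320 -1
bipush -3 → 1320 -1 -3
bipush 2  → 1320 -1 -3 2
ineg      → 1320 -1 -3 -2

[1320, -1, -3, -2]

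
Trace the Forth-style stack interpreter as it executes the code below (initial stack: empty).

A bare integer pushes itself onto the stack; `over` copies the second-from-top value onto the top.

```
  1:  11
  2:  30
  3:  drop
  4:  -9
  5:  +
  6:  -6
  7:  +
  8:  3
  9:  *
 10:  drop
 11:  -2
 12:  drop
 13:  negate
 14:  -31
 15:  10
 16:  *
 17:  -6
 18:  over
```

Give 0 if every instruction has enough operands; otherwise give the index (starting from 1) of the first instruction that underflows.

13

11   -> [11]
30   -> [11, 30]
drop -> [11]
-9   -> [11, -9]
+    -> [2]
-6   -> [2, -6]
+    -> [-4]
3    -> [-4, 3]
*    -> [-12]
drop -> []
-2   -> [-2]
drop -> []
negate  — needs 1 operand, stack has 0 → underflow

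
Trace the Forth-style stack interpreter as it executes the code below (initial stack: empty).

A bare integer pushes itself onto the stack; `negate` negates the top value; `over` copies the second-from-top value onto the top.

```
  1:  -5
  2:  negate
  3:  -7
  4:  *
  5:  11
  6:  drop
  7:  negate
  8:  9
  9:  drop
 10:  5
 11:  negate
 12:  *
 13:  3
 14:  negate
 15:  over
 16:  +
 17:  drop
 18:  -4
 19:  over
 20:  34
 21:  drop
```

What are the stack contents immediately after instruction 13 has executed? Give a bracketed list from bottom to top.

-5     -> [-5]
negate -> [5]
-7     -> [5, -7]
*      -> [-35]
11     -> [-35, 11]
drop   -> [-35]
negate -> [35]
9      -> [35, 9]
drop   -> [35]
5      -> [35, 5]
negate -> [35, -5]
*      -> [-175]
3      -> [-175, 3]

[-175, 3]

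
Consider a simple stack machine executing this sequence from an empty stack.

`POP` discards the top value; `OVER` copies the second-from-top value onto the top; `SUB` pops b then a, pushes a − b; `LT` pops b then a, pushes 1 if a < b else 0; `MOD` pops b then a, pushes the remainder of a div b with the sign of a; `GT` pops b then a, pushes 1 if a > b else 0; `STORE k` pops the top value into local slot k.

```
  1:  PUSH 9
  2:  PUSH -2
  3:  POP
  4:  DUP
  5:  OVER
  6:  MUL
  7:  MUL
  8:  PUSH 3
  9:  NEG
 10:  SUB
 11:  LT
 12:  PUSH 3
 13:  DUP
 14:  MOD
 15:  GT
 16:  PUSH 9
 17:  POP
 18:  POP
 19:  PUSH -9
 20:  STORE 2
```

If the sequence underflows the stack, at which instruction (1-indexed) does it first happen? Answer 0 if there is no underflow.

PUSH 9  -> [9]
PUSH -2 -> [9, -2]
POP     -> [9]
DUP     -> [9, 9]
OVER    -> [9, 9, 9]
MUL     -> [9, 81]
MUL     -> [729]
PUSH 3  -> [729, 3]
NEG     -> [729, -3]
SUB     -> [732]
LT  — needs 2 operands, stack has 1 → underflow

11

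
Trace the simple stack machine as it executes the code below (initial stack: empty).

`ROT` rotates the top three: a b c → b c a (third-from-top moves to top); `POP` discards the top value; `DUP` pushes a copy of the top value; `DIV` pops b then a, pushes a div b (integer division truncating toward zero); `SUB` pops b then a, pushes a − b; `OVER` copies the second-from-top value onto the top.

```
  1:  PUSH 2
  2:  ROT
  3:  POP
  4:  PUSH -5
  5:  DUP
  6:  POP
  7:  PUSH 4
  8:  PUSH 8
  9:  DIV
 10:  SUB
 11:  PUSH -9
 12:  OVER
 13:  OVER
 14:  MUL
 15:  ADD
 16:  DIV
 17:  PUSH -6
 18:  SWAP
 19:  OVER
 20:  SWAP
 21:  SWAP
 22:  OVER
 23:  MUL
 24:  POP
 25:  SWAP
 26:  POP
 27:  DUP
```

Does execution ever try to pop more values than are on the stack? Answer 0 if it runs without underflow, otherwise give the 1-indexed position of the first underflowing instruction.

PUSH 2 -> [2]
ROT  — needs 3 operands, stack has 1 → underflow

2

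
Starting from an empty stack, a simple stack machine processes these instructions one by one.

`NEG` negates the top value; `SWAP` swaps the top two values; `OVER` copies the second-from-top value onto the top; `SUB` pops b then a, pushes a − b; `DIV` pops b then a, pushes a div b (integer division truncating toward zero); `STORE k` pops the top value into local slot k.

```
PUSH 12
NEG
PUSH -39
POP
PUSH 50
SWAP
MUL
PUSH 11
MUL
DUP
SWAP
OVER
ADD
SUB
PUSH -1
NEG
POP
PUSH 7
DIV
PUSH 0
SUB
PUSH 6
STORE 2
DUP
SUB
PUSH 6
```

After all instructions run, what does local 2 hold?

6

PUSH 12  : 12
NEG      : -12
PUSH -39 : -12 -39
POP      : -12
PUSH 50  : -12 50
SWAP     : 50 -12
MUL      : -600
PUSH 11  : -600 11
MUL      : -6600
DUP      : -6600 -6600
SWAP     : -6600 -6600
OVER     : -6600 -6600 -6600
ADD      : -6600 -13200
SUB      : 6600
PUSH -1  : 6600 -1
NEG      : 6600 1
POP      : 6600
PUSH 7   : 6600 7
DIV      : 942
PUSH 0   : 942 0
SUB      : 942
PUSH 6   : 942 6
STORE 2  : 942
DUP      : 942 942
SUB      : 0
PUSH 6   : 0 6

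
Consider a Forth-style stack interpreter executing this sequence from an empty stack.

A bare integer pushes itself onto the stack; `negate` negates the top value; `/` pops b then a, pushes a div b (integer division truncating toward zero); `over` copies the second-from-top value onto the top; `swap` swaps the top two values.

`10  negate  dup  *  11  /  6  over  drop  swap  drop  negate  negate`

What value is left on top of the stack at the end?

6

10     : [10]
negate : [-10]
dup    : [-10, -10]
*      : [100]
11     : [100, 11]
/      : [9]
6      : [9, 6]
over   : [9, 6, 9]
drop   : [9, 6]
swap   : [6, 9]
drop   : [6]
negate : [-6]
negate : [6]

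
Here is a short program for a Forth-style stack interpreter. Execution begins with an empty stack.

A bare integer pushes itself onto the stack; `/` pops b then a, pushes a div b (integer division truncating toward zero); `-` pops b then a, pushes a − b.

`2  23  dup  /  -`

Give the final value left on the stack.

1

2   → 2
23  → 2 23
dup → 2 23 23
/   → 2 1
-   → 1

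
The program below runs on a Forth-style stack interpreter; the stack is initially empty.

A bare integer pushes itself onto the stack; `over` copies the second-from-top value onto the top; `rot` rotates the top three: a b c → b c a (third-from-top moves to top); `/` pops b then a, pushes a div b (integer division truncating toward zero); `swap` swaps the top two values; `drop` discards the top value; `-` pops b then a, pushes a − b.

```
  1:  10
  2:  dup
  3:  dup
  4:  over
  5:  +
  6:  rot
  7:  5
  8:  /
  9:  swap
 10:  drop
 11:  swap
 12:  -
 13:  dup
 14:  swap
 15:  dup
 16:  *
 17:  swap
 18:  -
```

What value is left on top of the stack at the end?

72

10   : [10]
dup  : [10, 10]
dup  : [10, 10, 10]
over : [10, 10, 10, 10]
+    : [10, 10, 20]
rot  : [10, 20, 10]
5    : [10, 20, 10, 5]
/    : [10, 20, 2]
swap : [10, 2, 20]
drop : [10, 2]
swap : [2, 10]
-    : [-8]
dup  : [-8, -8]
swap : [-8, -8]
dup  : [-8, -8, -8]
*    : [-8, 64]
swap : [64, -8]
-    : [72]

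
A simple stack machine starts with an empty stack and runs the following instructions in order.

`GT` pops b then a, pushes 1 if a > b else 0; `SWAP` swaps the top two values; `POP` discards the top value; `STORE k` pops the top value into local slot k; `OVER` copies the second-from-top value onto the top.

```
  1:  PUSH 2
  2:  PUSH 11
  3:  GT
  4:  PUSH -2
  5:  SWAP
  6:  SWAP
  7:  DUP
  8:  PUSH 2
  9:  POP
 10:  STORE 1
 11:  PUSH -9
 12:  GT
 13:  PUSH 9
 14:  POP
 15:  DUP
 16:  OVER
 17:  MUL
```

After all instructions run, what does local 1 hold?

-2

PUSH 2   2
PUSH 11  2 11
GT       0
PUSH -2  0 -2
SWAP     -2 0
SWAP     0 -2
DUP      0 -2 -2
PUSH 2   0 -2 -2 2
POP      0 -2 -2
STORE 1  0 -2
PUSH -9  0 -2 -9
GT       0 1
PUSH 9   0 1 9
POP      0 1
DUP      0 1 1
OVER     0 1 1 1
MUL      0 1 1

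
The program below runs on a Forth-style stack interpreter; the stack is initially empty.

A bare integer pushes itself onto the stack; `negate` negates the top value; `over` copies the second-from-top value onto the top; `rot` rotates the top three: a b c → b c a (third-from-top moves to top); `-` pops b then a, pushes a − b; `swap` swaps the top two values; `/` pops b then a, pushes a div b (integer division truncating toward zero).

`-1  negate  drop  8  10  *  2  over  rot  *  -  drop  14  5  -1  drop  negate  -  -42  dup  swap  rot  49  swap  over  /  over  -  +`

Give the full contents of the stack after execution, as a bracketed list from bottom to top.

[-42, -42, 0]

-1      [-1]
negate  [1]
drop    []
8       [8]
10      [8, 10]
*       [80]
2       [80, 2]
over    [80, 2, 80]
rot     [2, 80, 80]
*       [2, 6400]
-       [-6398]
drop    []
14      [14]
5       [14, 5]
-1      [14, 5, -1]
drop    [14, 5]
negate  [14, -5]
-       [19]
-42     [19, -42]
dup     [19, -42, -42]
swap    [19, -42, -42]
rot     [-42, -42, 19]
49      [-42, -42, 19, 49]
swap    [-42, -42, 49, 19]
over    [-42, -42, 49, 19, 49]
/       [-42, -42, 49, 0]
over    [-42, -42, 49, 0, 49]
-       [-42, -42, 49, -49]
+       [-42, -42, 0]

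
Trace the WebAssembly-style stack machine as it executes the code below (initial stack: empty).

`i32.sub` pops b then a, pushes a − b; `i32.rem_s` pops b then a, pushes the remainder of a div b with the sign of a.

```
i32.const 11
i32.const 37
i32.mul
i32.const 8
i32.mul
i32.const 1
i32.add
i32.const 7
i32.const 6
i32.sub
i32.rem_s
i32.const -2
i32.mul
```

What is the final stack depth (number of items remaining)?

i32.const 11  [11]
i32.const 37  [11, 37]
i32.mul       [407]
i32.const 8   [407, 8]
i32.mul       [3256]
i32.const 1   [3256, 1]
i32.add       [3257]
i32.const 7   [3257, 7]
i32.const 6   [3257, 7, 6]
i32.sub       [3257, 1]
i32.rem_s     [0]
i32.const -2  [0, -2]
i32.mul       [0]

1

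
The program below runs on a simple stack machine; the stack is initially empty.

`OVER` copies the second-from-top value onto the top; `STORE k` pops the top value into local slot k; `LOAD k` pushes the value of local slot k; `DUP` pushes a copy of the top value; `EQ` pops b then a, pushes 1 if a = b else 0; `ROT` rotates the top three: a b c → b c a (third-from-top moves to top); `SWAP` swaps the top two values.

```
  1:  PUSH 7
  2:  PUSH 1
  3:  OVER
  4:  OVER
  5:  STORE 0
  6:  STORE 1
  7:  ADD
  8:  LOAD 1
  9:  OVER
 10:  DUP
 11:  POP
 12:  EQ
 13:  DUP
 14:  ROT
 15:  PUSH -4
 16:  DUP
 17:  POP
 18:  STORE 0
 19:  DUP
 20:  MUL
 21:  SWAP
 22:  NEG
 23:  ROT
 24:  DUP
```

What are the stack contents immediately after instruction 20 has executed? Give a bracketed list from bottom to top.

PUSH 7  -> 7
PUSH 1  -> 7 1
OVER    -> 7 1 7
OVER    -> 7 1 7 1
STORE 0 -> 7 1 7
STORE 1 -> 7 1
ADD     -> 8
LOAD 1  -> 8 7
OVER    -> 8 7 8
DUP     -> 8 7 8 8
POP     -> 8 7 8
EQ      -> 8 0
DUP     -> 8 0 0
ROT     -> 0 0 8
PUSH -4 -> 0 0 8 -4
DUP     -> 0 0 8 -4 -4
POP     -> 0 0 8 -4
STORE 0 -> 0 0 8
DUP     -> 0 0 8 8
MUL     -> 0 0 64

[0, 0, 64]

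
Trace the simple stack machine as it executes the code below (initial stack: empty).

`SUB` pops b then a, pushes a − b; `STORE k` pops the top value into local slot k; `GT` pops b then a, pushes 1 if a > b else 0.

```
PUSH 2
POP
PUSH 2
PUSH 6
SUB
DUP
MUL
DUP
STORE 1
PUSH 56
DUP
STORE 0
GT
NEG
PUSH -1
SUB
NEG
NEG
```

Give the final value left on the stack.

PUSH 2  -> [2]
POP     -> []
PUSH 2  -> [2]
PUSH 6  -> [2, 6]
SUB     -> [-4]
DUP     -> [-4, -4]
MUL     -> [16]
DUP     -> [16, 16]
STORE 1 -> [16]
PUSH 56 -> [16, 56]
DUP     -> [16, 56, 56]
STORE 0 -> [16, 56]
GT      -> [0]
NEG     -> [0]
PUSH -1 -> [0, -1]
SUB     -> [1]
NEG     -> [-1]
NEG     -> [1]

1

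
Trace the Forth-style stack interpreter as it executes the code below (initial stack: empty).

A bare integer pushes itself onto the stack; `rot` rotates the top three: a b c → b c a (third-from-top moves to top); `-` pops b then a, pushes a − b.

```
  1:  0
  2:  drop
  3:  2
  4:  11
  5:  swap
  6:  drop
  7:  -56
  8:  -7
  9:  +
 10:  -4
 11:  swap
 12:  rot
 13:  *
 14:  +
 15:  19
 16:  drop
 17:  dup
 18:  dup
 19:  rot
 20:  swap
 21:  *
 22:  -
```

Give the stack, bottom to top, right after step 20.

[-697, -697, -697]

0    → [0]
drop → []
2    → [2]
11   → [2, 11]
swap → [11, 2]
drop → [11]
-56  → [11, -56]
-7   → [11, -56, -7]
+    → [11, -63]
-4   → [11, -63, -4]
swap → [11, -4, -63]
rot  → [-4, -63, 11]
*    → [-4, -693]
+    → [-697]
19   → [-697, 19]
drop → [-697]
dup  → [-697, -697]
dup  → [-697, -697, -697]
rot  → [-697, -697, -697]
swap → [-697, -697, -697]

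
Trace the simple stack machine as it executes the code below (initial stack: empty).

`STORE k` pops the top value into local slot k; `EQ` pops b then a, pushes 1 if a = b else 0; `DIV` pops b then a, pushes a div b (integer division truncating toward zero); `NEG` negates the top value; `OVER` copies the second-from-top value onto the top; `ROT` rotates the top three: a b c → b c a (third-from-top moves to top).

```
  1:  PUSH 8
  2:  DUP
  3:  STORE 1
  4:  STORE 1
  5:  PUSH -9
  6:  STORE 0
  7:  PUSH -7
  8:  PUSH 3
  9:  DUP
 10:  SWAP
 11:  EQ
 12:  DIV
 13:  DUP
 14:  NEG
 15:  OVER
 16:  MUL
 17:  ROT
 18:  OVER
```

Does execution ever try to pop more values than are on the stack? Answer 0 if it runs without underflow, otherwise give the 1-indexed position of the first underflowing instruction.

PUSH 8  → [8]
DUP     → [8, 8]
STORE 1 → [8]
STORE 1 → []
PUSH -9 → [-9]
STORE 0 → []
PUSH -7 → [-7]
PUSH 3  → [-7, 3]
DUP     → [-7, 3, 3]
SWAP    → [-7, 3, 3]
EQ      → [-7, 1]
DIV     → [-7]
DUP     → [-7, -7]
NEG     → [-7, 7]
OVER    → [-7, 7, -7]
MUL     → [-7, -49]
ROT  — needs 3 operands, stack has 2 → underflow

17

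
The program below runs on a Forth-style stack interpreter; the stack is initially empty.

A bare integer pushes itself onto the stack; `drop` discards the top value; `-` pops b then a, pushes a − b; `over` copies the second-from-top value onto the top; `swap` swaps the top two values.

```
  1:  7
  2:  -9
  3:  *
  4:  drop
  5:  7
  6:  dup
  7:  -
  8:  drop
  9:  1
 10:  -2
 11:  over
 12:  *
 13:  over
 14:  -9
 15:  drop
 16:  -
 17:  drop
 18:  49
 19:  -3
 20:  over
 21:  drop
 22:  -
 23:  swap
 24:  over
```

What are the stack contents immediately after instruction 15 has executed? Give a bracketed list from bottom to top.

[1, -2, 1]

7    : 7
-9   : 7 -9
*    : -63
drop : (empty)
7    : 7
dup  : 7 7
-    : 0
drop : (empty)
1    : 1
-2   : 1 -2
over : 1 -2 1
*    : 1 -2
over : 1 -2 1
-9   : 1 -2 1 -9
drop : 1 -2 1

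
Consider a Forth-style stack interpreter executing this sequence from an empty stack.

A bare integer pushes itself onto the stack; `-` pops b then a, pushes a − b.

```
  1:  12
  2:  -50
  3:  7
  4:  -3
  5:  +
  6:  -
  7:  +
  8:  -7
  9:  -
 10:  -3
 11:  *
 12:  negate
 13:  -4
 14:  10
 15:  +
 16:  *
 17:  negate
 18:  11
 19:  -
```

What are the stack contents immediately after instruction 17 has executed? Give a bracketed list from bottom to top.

12     -> 12
-50    -> 12 -50
7      -> 12 -50 7
-3     -> 12 -50 7 -3
+      -> 12 -50 4
-      -> 12 -54
+      -> -42
-7     -> -42 -7
-      -> -35
-3     -> -35 -3
*      -> 105
negate -> -105
-4     -> -105 -4
10     -> -105 -4 10
+      -> -105 6
*      -> -630
negate -> 630

[630]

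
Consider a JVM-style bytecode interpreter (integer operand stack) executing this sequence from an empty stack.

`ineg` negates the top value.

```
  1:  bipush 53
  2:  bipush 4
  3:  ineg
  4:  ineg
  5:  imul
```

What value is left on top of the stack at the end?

bipush 53 -> [53]
bipush 4  -> [53, 4]
ineg      -> [53, -4]
ineg      -> [53, 4]
imul      -> [212]

212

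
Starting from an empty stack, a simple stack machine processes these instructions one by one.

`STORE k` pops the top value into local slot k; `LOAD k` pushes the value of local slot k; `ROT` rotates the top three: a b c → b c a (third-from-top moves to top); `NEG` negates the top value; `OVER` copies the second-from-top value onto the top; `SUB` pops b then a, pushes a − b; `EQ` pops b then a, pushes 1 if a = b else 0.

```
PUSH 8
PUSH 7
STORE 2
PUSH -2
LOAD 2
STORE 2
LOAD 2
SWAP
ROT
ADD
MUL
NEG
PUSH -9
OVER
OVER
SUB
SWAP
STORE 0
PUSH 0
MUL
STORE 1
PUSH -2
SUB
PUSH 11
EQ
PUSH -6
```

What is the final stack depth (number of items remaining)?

PUSH 8   8
PUSH 7   8 7
STORE 2  8
PUSH -2  8 -2
LOAD 2   8 -2 7
STORE 2  8 -2
LOAD 2   8 -2 7
SWAP     8 7 -2
ROT      7 -2 8
ADD      7 6
MUL      42
NEG      -42
PUSH -9  -42 -9
OVER     -42 -9 -42
OVER     -42 -9 -42 -9
SUB      -42 -9 -33
SWAP     -42 -33 -9
STORE 0  -42 -33
PUSH 0   -42 -33 0
MUL      -42 0
STORE 1  -42
PUSH -2  -42 -2
SUB      -40
PUSH 11  -40 11
EQ       0
PUSH -6  0 -6

2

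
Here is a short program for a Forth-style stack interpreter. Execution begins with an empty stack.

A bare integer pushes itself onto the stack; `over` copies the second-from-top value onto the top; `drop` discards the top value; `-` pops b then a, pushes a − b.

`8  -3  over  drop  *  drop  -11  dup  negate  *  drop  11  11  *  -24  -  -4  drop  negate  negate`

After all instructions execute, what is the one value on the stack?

145

8      : [8]
-3     : [8, -3]
over   : [8, -3, 8]
drop   : [8, -3]
*      : [-24]
drop   : []
-11    : [-11]
dup    : [-11, -11]
negate : [-11, 11]
*      : [-121]
drop   : []
11     : [11]
11     : [11, 11]
*      : [121]
-24    : [121, -24]
-      : [145]
-4     : [145, -4]
drop   : [145]
negate : [-145]
negate : [145]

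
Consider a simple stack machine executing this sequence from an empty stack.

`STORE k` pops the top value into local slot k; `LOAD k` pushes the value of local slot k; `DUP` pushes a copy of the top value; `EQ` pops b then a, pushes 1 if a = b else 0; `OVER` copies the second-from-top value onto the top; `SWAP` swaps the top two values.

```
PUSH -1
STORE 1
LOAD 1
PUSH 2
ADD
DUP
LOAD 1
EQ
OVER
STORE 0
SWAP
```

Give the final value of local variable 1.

PUSH -1 → -1
STORE 1 → (empty)
LOAD 1  → -1
PUSH 2  → -1 2
ADD     → 1
DUP     → 1 1
LOAD 1  → 1 1 -1
EQ      → 1 0
OVER    → 1 0 1
STORE 0 → 1 0
SWAP    → 0 1

-1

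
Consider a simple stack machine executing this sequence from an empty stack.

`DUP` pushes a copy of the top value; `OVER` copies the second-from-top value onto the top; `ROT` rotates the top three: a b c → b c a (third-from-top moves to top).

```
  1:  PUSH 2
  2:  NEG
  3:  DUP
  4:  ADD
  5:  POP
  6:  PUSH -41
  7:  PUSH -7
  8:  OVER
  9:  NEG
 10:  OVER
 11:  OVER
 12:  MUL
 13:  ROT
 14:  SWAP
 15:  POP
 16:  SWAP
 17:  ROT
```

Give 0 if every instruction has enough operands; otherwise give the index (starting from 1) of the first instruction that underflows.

PUSH 2   : [2]
NEG      : [-2]
DUP      : [-2, -2]
ADD      : [-4]
POP      : []
PUSH -41 : [-41]
PUSH -7  : [-41, -7]
OVER     : [-41, -7, -41]
NEG      : [-41, -7, 41]
OVER     : [-41, -7, 41, -7]
OVER     : [-41, -7, 41, -7, 41]
MUL      : [-41, -7, 41, -287]
ROT      : [-41, 41, -287, -7]
SWAP     : [-41, 41, -7, -287]
POP      : [-41, 41, -7]
SWAP     : [-41, -7, 41]
ROT      : [-7, 41, -41]

0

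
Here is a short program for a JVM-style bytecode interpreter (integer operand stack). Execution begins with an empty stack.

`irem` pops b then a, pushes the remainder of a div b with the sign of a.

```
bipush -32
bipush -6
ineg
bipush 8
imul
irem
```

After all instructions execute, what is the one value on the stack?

bipush -32  -32
bipush -6   -32 -6
ineg        -32 6
bipush 8    -32 6 8
imul        -32 48
irem        -32

-32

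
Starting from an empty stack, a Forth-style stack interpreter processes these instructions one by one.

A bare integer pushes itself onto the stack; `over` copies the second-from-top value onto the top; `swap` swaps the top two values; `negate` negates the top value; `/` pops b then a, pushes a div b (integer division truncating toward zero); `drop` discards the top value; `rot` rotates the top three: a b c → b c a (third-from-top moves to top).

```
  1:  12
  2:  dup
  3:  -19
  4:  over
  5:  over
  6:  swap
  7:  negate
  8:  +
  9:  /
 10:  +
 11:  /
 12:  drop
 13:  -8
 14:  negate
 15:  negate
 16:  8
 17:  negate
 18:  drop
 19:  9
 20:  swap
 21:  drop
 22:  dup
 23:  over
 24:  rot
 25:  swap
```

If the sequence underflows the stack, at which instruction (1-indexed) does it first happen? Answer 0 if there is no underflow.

12     : [12]
dup    : [12, 12]
-19    : [12, 12, -19]
over   : [12, 12, -19, 12]
over   : [12, 12, -19, 12, -19]
swap   : [12, 12, -19, -19, 12]
negate : [12, 12, -19, -19, -12]
+      : [12, 12, -19, -31]
/      : [12, 12, 0]
+      : [12, 12]
/      : [1]
drop   : []
-8     : [-8]
negate : [8]
negate : [-8]
8      : [-8, 8]
negate : [-8, -8]
drop   : [-8]
9      : [-8, 9]
swap   : [9, -8]
drop   : [9]
dup    : [9, 9]
over   : [9, 9, 9]
rot    : [9, 9, 9]
swap   : [9, 9, 9]

0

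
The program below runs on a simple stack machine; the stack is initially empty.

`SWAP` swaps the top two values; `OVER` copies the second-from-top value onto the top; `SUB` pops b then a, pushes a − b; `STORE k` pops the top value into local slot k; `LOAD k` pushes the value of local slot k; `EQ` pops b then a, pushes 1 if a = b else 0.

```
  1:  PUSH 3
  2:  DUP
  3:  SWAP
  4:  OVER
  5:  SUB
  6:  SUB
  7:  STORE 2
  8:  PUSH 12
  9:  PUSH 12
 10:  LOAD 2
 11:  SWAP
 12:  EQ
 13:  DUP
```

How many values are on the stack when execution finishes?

PUSH 3  → 3
DUP     → 3 3
SWAP    → 3 3
OVER    → 3 3 3
SUB     → 3 0
SUB     → 3
STORE 2 → (empty)
PUSH 12 → 12
PUSH 12 → 12 12
LOAD 2  → 12 12 3
SWAP    → 12 3 12
EQ      → 12 0
DUP     → 12 0 0

3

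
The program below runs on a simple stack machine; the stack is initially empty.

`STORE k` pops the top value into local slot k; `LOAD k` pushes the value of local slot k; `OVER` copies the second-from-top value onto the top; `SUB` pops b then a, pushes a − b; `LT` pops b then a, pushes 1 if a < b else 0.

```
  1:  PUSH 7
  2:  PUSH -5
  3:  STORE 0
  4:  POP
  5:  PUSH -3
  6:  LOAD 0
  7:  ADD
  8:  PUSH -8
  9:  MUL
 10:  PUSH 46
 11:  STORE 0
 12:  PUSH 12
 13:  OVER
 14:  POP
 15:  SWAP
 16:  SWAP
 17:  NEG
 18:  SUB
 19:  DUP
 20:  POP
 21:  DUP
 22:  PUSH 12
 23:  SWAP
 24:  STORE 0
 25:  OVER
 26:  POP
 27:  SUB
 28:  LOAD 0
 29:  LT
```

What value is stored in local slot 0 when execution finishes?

76

PUSH 7   [7]
PUSH -5  [7, -5]
STORE 0  [7]
POP      []
PUSH -3  [-3]
LOAD 0   [-3, -5]
ADD      [-8]
PUSH -8  [-8, -8]
MUL      [64]
PUSH 46  [64, 46]
STORE 0  [64]
PUSH 12  [64, 12]
OVER     [64, 12, 64]
POP      [64, 12]
SWAP     [12, 64]
SWAP     [64, 12]
NEG      [64, -12]
SUB      [76]
DUP      [76, 76]
POP      [76]
DUP      [76, 76]
PUSH 12  [76, 76, 12]
SWAP     [76, 12, 76]
STORE 0  [76, 12]
OVER     [76, 12, 76]
POP      [76, 12]
SUB      [64]
LOAD 0   [64, 76]
LT       [1]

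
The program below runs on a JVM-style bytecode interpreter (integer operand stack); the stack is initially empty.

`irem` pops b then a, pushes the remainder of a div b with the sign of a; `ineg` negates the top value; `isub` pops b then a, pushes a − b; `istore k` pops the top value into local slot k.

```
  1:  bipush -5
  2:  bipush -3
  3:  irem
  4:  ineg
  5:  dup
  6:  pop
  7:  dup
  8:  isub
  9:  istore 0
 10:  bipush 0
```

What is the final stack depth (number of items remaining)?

bipush -5 : -5
bipush -3 : -5 -3
irem      : -2
ineg      : 2
dup       : 2 2
pop       : 2
dup       : 2 2
isub      : 0
istore 0  : (empty)
bipush 0  : 0

1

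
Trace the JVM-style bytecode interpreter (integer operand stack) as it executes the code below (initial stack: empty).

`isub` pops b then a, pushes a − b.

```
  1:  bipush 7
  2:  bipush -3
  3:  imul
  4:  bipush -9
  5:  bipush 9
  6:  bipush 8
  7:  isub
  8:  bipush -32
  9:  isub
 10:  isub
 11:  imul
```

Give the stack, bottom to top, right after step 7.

bipush 7  -> 7
bipush -3 -> 7 -3
imul      -> -21
bipush -9 -> -21 -9
bipush 9  -> -21 -9 9
bipush 8  -> -21 -9 9 8
isub      -> -21 -9 1

[-21, -9, 1]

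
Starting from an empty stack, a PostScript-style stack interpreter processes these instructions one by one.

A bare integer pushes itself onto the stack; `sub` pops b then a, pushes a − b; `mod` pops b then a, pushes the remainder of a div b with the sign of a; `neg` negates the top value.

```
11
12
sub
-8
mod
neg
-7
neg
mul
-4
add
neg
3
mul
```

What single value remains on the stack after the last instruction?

11  : 11
12  : 11 12
sub : -1
-8  : -1 -8
mod : -1
neg : 1
-7  : 1 -7
neg : 1 7
mul : 7
-4  : 7 -4
add : 3
neg : -3
3   : -3 3
mul : -9

-9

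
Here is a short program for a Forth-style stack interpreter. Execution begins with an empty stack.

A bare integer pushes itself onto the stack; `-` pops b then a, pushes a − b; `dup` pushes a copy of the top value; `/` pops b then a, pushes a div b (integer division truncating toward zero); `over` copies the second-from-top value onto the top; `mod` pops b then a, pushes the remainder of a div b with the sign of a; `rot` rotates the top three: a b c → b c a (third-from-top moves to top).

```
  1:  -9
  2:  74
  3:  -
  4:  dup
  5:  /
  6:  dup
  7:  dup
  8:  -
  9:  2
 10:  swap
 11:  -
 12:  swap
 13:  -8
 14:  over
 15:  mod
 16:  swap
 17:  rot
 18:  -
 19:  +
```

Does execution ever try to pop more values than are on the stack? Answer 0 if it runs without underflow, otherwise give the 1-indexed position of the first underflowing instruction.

-9    [-9]
74    [-9, 74]
-     [-83]
dup   [-83, -83]
/     [1]
dup   [1, 1]
dup   [1, 1, 1]
-     [1, 0]
2     [1, 0, 2]
swap  [1, 2, 0]
-     [1, 2]
swap  [2, 1]
-8    [2, 1, -8]
over  [2, 1, -8, 1]
mod   [2, 1, 0]
swap  [2, 0, 1]
rot   [0, 1, 2]
-     [0, -1]
+     [-1]

0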